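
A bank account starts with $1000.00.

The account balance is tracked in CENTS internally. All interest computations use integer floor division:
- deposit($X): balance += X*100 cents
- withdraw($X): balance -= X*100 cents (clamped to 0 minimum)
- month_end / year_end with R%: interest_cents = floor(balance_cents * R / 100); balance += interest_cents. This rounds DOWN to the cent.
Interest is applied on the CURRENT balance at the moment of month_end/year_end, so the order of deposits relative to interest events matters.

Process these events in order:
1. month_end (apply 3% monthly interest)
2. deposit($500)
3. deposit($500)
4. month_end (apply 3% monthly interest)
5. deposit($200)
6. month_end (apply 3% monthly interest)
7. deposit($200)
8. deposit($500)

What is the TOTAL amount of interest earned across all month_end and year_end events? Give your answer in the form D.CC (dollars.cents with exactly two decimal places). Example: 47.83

After 1 (month_end (apply 3% monthly interest)): balance=$1030.00 total_interest=$30.00
After 2 (deposit($500)): balance=$1530.00 total_interest=$30.00
After 3 (deposit($500)): balance=$2030.00 total_interest=$30.00
After 4 (month_end (apply 3% monthly interest)): balance=$2090.90 total_interest=$90.90
After 5 (deposit($200)): balance=$2290.90 total_interest=$90.90
After 6 (month_end (apply 3% monthly interest)): balance=$2359.62 total_interest=$159.62
After 7 (deposit($200)): balance=$2559.62 total_interest=$159.62
After 8 (deposit($500)): balance=$3059.62 total_interest=$159.62

Answer: 159.62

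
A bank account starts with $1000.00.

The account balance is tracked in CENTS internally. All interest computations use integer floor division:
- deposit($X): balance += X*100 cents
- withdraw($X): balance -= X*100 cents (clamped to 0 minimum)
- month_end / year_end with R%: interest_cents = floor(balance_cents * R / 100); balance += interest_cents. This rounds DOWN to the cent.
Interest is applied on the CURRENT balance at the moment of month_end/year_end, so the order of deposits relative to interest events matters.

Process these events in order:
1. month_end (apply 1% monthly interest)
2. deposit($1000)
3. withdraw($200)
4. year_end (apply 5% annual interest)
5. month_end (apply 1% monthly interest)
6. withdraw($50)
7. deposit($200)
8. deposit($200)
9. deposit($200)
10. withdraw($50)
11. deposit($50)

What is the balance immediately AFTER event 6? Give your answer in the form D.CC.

After 1 (month_end (apply 1% monthly interest)): balance=$1010.00 total_interest=$10.00
After 2 (deposit($1000)): balance=$2010.00 total_interest=$10.00
After 3 (withdraw($200)): balance=$1810.00 total_interest=$10.00
After 4 (year_end (apply 5% annual interest)): balance=$1900.50 total_interest=$100.50
After 5 (month_end (apply 1% monthly interest)): balance=$1919.50 total_interest=$119.50
After 6 (withdraw($50)): balance=$1869.50 total_interest=$119.50

Answer: 1869.50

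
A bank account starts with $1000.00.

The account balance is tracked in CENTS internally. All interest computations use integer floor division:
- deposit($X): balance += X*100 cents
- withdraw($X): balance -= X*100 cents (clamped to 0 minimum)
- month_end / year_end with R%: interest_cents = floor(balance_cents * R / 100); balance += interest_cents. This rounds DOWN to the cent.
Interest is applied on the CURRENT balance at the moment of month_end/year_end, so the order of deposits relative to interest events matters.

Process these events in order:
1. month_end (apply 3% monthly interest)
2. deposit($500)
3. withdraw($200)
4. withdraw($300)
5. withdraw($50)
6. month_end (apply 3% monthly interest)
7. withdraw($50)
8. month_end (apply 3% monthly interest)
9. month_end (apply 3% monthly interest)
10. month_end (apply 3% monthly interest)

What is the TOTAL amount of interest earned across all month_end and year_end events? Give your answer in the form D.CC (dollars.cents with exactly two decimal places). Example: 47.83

Answer: 148.35

Derivation:
After 1 (month_end (apply 3% monthly interest)): balance=$1030.00 total_interest=$30.00
After 2 (deposit($500)): balance=$1530.00 total_interest=$30.00
After 3 (withdraw($200)): balance=$1330.00 total_interest=$30.00
After 4 (withdraw($300)): balance=$1030.00 total_interest=$30.00
After 5 (withdraw($50)): balance=$980.00 total_interest=$30.00
After 6 (month_end (apply 3% monthly interest)): balance=$1009.40 total_interest=$59.40
After 7 (withdraw($50)): balance=$959.40 total_interest=$59.40
After 8 (month_end (apply 3% monthly interest)): balance=$988.18 total_interest=$88.18
After 9 (month_end (apply 3% monthly interest)): balance=$1017.82 total_interest=$117.82
After 10 (month_end (apply 3% monthly interest)): balance=$1048.35 total_interest=$148.35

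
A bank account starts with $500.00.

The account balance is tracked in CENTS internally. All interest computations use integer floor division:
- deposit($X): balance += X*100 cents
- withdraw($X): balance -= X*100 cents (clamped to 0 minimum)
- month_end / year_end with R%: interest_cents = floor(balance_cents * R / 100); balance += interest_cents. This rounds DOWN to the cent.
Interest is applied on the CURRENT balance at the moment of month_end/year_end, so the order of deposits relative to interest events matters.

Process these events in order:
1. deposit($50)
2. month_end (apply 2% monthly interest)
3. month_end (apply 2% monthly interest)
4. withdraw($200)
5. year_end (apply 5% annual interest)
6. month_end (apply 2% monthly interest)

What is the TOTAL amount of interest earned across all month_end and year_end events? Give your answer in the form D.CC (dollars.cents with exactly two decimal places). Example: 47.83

After 1 (deposit($50)): balance=$550.00 total_interest=$0.00
After 2 (month_end (apply 2% monthly interest)): balance=$561.00 total_interest=$11.00
After 3 (month_end (apply 2% monthly interest)): balance=$572.22 total_interest=$22.22
After 4 (withdraw($200)): balance=$372.22 total_interest=$22.22
After 5 (year_end (apply 5% annual interest)): balance=$390.83 total_interest=$40.83
After 6 (month_end (apply 2% monthly interest)): balance=$398.64 total_interest=$48.64

Answer: 48.64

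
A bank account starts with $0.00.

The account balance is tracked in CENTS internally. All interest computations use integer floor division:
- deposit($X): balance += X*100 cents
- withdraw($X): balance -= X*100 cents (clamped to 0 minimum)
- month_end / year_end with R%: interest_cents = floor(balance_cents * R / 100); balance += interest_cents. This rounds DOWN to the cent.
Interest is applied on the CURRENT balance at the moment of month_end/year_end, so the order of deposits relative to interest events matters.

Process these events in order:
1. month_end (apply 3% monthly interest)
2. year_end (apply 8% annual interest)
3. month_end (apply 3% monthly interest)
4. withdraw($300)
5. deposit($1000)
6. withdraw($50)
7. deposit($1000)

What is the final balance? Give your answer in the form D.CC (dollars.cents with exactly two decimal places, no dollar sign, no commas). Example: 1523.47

Answer: 1950.00

Derivation:
After 1 (month_end (apply 3% monthly interest)): balance=$0.00 total_interest=$0.00
After 2 (year_end (apply 8% annual interest)): balance=$0.00 total_interest=$0.00
After 3 (month_end (apply 3% monthly interest)): balance=$0.00 total_interest=$0.00
After 4 (withdraw($300)): balance=$0.00 total_interest=$0.00
After 5 (deposit($1000)): balance=$1000.00 total_interest=$0.00
After 6 (withdraw($50)): balance=$950.00 total_interest=$0.00
After 7 (deposit($1000)): balance=$1950.00 total_interest=$0.00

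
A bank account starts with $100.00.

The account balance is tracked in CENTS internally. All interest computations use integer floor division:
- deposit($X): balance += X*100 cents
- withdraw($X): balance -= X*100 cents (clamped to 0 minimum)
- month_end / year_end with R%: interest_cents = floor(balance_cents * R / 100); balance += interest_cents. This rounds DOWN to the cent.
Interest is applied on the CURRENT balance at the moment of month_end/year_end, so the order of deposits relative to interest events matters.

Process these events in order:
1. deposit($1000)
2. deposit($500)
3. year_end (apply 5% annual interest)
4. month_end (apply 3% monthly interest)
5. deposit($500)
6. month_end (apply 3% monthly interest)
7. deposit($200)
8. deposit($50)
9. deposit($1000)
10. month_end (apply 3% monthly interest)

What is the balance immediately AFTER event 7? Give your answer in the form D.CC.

Answer: 2497.31

Derivation:
After 1 (deposit($1000)): balance=$1100.00 total_interest=$0.00
After 2 (deposit($500)): balance=$1600.00 total_interest=$0.00
After 3 (year_end (apply 5% annual interest)): balance=$1680.00 total_interest=$80.00
After 4 (month_end (apply 3% monthly interest)): balance=$1730.40 total_interest=$130.40
After 5 (deposit($500)): balance=$2230.40 total_interest=$130.40
After 6 (month_end (apply 3% monthly interest)): balance=$2297.31 total_interest=$197.31
After 7 (deposit($200)): balance=$2497.31 total_interest=$197.31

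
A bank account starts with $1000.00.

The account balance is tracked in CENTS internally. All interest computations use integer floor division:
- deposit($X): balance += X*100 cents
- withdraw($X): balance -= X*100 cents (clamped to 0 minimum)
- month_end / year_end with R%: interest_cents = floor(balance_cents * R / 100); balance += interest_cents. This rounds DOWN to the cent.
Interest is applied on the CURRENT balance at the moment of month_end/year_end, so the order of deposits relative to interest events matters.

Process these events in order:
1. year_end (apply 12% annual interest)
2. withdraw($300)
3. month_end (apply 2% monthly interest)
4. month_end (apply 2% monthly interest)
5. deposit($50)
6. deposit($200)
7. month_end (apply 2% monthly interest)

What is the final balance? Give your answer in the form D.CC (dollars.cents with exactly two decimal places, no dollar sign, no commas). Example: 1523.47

After 1 (year_end (apply 12% annual interest)): balance=$1120.00 total_interest=$120.00
After 2 (withdraw($300)): balance=$820.00 total_interest=$120.00
After 3 (month_end (apply 2% monthly interest)): balance=$836.40 total_interest=$136.40
After 4 (month_end (apply 2% monthly interest)): balance=$853.12 total_interest=$153.12
After 5 (deposit($50)): balance=$903.12 total_interest=$153.12
After 6 (deposit($200)): balance=$1103.12 total_interest=$153.12
After 7 (month_end (apply 2% monthly interest)): balance=$1125.18 total_interest=$175.18

Answer: 1125.18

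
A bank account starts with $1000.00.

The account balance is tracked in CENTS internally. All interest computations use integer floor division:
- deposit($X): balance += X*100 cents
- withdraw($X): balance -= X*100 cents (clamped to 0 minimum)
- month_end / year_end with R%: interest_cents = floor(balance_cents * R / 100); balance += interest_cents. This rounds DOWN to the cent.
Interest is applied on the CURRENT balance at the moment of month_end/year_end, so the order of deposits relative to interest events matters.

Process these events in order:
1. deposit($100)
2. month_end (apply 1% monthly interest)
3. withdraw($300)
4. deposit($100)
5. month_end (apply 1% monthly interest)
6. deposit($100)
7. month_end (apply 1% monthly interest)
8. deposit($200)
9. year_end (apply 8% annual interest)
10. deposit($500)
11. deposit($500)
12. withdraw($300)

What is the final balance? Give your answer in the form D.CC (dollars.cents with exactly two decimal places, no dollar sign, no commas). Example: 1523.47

Answer: 2028.73

Derivation:
After 1 (deposit($100)): balance=$1100.00 total_interest=$0.00
After 2 (month_end (apply 1% monthly interest)): balance=$1111.00 total_interest=$11.00
After 3 (withdraw($300)): balance=$811.00 total_interest=$11.00
After 4 (deposit($100)): balance=$911.00 total_interest=$11.00
After 5 (month_end (apply 1% monthly interest)): balance=$920.11 total_interest=$20.11
After 6 (deposit($100)): balance=$1020.11 total_interest=$20.11
After 7 (month_end (apply 1% monthly interest)): balance=$1030.31 total_interest=$30.31
After 8 (deposit($200)): balance=$1230.31 total_interest=$30.31
After 9 (year_end (apply 8% annual interest)): balance=$1328.73 total_interest=$128.73
After 10 (deposit($500)): balance=$1828.73 total_interest=$128.73
After 11 (deposit($500)): balance=$2328.73 total_interest=$128.73
After 12 (withdraw($300)): balance=$2028.73 total_interest=$128.73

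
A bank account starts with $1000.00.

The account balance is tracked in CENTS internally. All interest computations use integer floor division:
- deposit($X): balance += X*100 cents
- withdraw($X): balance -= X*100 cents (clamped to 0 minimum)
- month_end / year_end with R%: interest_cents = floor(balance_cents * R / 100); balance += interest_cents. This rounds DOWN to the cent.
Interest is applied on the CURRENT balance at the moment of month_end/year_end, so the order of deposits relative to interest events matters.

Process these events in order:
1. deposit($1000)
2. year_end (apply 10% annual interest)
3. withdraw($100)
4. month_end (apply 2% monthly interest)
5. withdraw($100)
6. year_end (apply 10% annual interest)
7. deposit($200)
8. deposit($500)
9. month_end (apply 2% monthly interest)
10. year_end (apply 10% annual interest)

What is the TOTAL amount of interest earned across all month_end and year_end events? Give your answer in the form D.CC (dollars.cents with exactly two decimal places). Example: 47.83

Answer: 805.63

Derivation:
After 1 (deposit($1000)): balance=$2000.00 total_interest=$0.00
After 2 (year_end (apply 10% annual interest)): balance=$2200.00 total_interest=$200.00
After 3 (withdraw($100)): balance=$2100.00 total_interest=$200.00
After 4 (month_end (apply 2% monthly interest)): balance=$2142.00 total_interest=$242.00
After 5 (withdraw($100)): balance=$2042.00 total_interest=$242.00
After 6 (year_end (apply 10% annual interest)): balance=$2246.20 total_interest=$446.20
After 7 (deposit($200)): balance=$2446.20 total_interest=$446.20
After 8 (deposit($500)): balance=$2946.20 total_interest=$446.20
After 9 (month_end (apply 2% monthly interest)): balance=$3005.12 total_interest=$505.12
After 10 (year_end (apply 10% annual interest)): balance=$3305.63 total_interest=$805.63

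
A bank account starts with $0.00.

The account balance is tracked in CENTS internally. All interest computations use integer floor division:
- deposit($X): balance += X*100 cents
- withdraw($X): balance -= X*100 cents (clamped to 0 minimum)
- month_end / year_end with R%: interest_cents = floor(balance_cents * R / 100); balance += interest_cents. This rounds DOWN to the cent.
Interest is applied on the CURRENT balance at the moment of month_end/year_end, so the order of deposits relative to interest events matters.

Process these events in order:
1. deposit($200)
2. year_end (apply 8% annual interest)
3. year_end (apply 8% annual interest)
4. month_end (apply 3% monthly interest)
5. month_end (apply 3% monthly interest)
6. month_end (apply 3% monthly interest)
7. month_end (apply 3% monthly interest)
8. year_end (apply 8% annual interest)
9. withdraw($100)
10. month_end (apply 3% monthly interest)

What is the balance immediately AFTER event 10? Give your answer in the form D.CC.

After 1 (deposit($200)): balance=$200.00 total_interest=$0.00
After 2 (year_end (apply 8% annual interest)): balance=$216.00 total_interest=$16.00
After 3 (year_end (apply 8% annual interest)): balance=$233.28 total_interest=$33.28
After 4 (month_end (apply 3% monthly interest)): balance=$240.27 total_interest=$40.27
After 5 (month_end (apply 3% monthly interest)): balance=$247.47 total_interest=$47.47
After 6 (month_end (apply 3% monthly interest)): balance=$254.89 total_interest=$54.89
After 7 (month_end (apply 3% monthly interest)): balance=$262.53 total_interest=$62.53
After 8 (year_end (apply 8% annual interest)): balance=$283.53 total_interest=$83.53
After 9 (withdraw($100)): balance=$183.53 total_interest=$83.53
After 10 (month_end (apply 3% monthly interest)): balance=$189.03 total_interest=$89.03

Answer: 189.03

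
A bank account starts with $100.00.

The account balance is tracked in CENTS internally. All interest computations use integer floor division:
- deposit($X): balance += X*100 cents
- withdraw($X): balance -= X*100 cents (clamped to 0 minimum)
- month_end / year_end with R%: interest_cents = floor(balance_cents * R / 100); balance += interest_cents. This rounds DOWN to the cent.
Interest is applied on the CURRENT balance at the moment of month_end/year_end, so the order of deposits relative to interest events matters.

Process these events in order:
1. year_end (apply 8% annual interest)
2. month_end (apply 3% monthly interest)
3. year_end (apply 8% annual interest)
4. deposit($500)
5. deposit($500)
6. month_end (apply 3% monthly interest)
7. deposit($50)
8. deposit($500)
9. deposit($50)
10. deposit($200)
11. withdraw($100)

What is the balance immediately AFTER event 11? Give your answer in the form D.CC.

Answer: 1853.73

Derivation:
After 1 (year_end (apply 8% annual interest)): balance=$108.00 total_interest=$8.00
After 2 (month_end (apply 3% monthly interest)): balance=$111.24 total_interest=$11.24
After 3 (year_end (apply 8% annual interest)): balance=$120.13 total_interest=$20.13
After 4 (deposit($500)): balance=$620.13 total_interest=$20.13
After 5 (deposit($500)): balance=$1120.13 total_interest=$20.13
After 6 (month_end (apply 3% monthly interest)): balance=$1153.73 total_interest=$53.73
After 7 (deposit($50)): balance=$1203.73 total_interest=$53.73
After 8 (deposit($500)): balance=$1703.73 total_interest=$53.73
After 9 (deposit($50)): balance=$1753.73 total_interest=$53.73
After 10 (deposit($200)): balance=$1953.73 total_interest=$53.73
After 11 (withdraw($100)): balance=$1853.73 total_interest=$53.73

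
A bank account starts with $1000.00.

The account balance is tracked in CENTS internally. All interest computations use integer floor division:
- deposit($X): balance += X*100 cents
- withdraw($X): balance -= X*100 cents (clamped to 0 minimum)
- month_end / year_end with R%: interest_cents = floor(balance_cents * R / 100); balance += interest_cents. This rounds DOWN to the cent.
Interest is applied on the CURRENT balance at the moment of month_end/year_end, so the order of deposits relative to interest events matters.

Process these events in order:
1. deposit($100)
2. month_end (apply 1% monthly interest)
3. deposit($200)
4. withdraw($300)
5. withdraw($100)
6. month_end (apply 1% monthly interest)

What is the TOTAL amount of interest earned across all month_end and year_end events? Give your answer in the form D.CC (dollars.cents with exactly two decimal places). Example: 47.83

Answer: 20.11

Derivation:
After 1 (deposit($100)): balance=$1100.00 total_interest=$0.00
After 2 (month_end (apply 1% monthly interest)): balance=$1111.00 total_interest=$11.00
After 3 (deposit($200)): balance=$1311.00 total_interest=$11.00
After 4 (withdraw($300)): balance=$1011.00 total_interest=$11.00
After 5 (withdraw($100)): balance=$911.00 total_interest=$11.00
After 6 (month_end (apply 1% monthly interest)): balance=$920.11 total_interest=$20.11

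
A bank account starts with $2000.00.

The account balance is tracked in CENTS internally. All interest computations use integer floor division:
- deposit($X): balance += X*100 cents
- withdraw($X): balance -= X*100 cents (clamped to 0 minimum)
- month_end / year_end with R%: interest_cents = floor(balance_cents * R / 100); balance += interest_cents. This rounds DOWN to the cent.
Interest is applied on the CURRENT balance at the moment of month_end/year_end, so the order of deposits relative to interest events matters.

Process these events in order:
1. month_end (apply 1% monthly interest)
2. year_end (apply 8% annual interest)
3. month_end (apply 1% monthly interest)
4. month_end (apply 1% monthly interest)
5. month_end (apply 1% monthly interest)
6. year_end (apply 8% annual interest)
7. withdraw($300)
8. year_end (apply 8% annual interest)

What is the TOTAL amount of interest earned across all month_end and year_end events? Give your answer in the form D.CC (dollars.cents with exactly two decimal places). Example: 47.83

After 1 (month_end (apply 1% monthly interest)): balance=$2020.00 total_interest=$20.00
After 2 (year_end (apply 8% annual interest)): balance=$2181.60 total_interest=$181.60
After 3 (month_end (apply 1% monthly interest)): balance=$2203.41 total_interest=$203.41
After 4 (month_end (apply 1% monthly interest)): balance=$2225.44 total_interest=$225.44
After 5 (month_end (apply 1% monthly interest)): balance=$2247.69 total_interest=$247.69
After 6 (year_end (apply 8% annual interest)): balance=$2427.50 total_interest=$427.50
After 7 (withdraw($300)): balance=$2127.50 total_interest=$427.50
After 8 (year_end (apply 8% annual interest)): balance=$2297.70 total_interest=$597.70

Answer: 597.70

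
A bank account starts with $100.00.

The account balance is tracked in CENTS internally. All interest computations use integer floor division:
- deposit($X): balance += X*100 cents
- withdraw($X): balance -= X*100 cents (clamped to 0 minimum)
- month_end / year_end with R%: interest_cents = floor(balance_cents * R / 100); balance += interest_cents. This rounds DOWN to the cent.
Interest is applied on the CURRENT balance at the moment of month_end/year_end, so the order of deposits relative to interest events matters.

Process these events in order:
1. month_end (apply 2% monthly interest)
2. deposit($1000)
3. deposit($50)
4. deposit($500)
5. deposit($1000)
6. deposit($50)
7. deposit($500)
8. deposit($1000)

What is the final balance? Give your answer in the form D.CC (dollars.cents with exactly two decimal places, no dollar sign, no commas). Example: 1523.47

After 1 (month_end (apply 2% monthly interest)): balance=$102.00 total_interest=$2.00
After 2 (deposit($1000)): balance=$1102.00 total_interest=$2.00
After 3 (deposit($50)): balance=$1152.00 total_interest=$2.00
After 4 (deposit($500)): balance=$1652.00 total_interest=$2.00
After 5 (deposit($1000)): balance=$2652.00 total_interest=$2.00
After 6 (deposit($50)): balance=$2702.00 total_interest=$2.00
After 7 (deposit($500)): balance=$3202.00 total_interest=$2.00
After 8 (deposit($1000)): balance=$4202.00 total_interest=$2.00

Answer: 4202.00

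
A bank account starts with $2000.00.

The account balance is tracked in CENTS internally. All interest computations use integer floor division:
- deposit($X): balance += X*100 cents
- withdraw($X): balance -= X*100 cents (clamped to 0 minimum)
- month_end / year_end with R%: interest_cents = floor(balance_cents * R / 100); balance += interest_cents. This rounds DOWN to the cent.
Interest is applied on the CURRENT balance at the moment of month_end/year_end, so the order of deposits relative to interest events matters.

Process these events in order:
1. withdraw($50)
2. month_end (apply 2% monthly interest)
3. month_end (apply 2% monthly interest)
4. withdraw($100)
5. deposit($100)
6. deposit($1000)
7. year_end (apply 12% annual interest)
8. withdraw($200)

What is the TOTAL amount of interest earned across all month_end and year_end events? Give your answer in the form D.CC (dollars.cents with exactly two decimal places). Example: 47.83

Answer: 442.23

Derivation:
After 1 (withdraw($50)): balance=$1950.00 total_interest=$0.00
After 2 (month_end (apply 2% monthly interest)): balance=$1989.00 total_interest=$39.00
After 3 (month_end (apply 2% monthly interest)): balance=$2028.78 total_interest=$78.78
After 4 (withdraw($100)): balance=$1928.78 total_interest=$78.78
After 5 (deposit($100)): balance=$2028.78 total_interest=$78.78
After 6 (deposit($1000)): balance=$3028.78 total_interest=$78.78
After 7 (year_end (apply 12% annual interest)): balance=$3392.23 total_interest=$442.23
After 8 (withdraw($200)): balance=$3192.23 total_interest=$442.23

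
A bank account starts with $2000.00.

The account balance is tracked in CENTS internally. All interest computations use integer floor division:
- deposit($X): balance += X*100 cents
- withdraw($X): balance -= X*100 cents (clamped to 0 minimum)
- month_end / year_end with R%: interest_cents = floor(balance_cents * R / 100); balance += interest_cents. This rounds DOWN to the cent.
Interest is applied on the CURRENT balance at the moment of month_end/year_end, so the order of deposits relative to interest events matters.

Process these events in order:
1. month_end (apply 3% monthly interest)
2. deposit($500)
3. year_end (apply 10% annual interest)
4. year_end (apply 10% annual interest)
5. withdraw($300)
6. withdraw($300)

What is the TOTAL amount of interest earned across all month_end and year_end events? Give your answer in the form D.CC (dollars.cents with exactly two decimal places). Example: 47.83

Answer: 597.60

Derivation:
After 1 (month_end (apply 3% monthly interest)): balance=$2060.00 total_interest=$60.00
After 2 (deposit($500)): balance=$2560.00 total_interest=$60.00
After 3 (year_end (apply 10% annual interest)): balance=$2816.00 total_interest=$316.00
After 4 (year_end (apply 10% annual interest)): balance=$3097.60 total_interest=$597.60
After 5 (withdraw($300)): balance=$2797.60 total_interest=$597.60
After 6 (withdraw($300)): balance=$2497.60 total_interest=$597.60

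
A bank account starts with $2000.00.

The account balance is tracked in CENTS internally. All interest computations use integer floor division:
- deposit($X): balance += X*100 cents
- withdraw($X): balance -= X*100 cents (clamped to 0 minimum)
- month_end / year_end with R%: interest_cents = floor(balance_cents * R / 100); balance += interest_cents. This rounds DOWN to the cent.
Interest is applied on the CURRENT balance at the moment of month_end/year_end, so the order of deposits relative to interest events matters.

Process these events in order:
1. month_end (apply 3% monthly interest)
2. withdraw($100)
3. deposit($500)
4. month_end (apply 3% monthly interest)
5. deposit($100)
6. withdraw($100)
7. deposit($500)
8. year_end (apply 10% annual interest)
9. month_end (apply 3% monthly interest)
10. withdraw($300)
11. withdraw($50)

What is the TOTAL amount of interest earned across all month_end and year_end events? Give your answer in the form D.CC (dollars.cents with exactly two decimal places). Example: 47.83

After 1 (month_end (apply 3% monthly interest)): balance=$2060.00 total_interest=$60.00
After 2 (withdraw($100)): balance=$1960.00 total_interest=$60.00
After 3 (deposit($500)): balance=$2460.00 total_interest=$60.00
After 4 (month_end (apply 3% monthly interest)): balance=$2533.80 total_interest=$133.80
After 5 (deposit($100)): balance=$2633.80 total_interest=$133.80
After 6 (withdraw($100)): balance=$2533.80 total_interest=$133.80
After 7 (deposit($500)): balance=$3033.80 total_interest=$133.80
After 8 (year_end (apply 10% annual interest)): balance=$3337.18 total_interest=$437.18
After 9 (month_end (apply 3% monthly interest)): balance=$3437.29 total_interest=$537.29
After 10 (withdraw($300)): balance=$3137.29 total_interest=$537.29
After 11 (withdraw($50)): balance=$3087.29 total_interest=$537.29

Answer: 537.29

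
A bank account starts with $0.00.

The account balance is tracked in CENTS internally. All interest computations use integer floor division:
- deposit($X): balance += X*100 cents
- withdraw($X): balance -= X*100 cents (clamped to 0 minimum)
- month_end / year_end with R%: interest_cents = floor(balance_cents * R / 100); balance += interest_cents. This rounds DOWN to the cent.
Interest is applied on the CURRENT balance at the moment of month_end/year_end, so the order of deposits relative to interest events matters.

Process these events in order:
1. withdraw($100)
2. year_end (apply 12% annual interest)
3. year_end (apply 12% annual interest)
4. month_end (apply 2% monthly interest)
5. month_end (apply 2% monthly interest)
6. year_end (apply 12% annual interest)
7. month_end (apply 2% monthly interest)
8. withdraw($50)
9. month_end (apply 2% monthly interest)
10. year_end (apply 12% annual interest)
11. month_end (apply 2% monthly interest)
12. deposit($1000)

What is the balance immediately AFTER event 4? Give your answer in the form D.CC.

Answer: 0.00

Derivation:
After 1 (withdraw($100)): balance=$0.00 total_interest=$0.00
After 2 (year_end (apply 12% annual interest)): balance=$0.00 total_interest=$0.00
After 3 (year_end (apply 12% annual interest)): balance=$0.00 total_interest=$0.00
After 4 (month_end (apply 2% monthly interest)): balance=$0.00 total_interest=$0.00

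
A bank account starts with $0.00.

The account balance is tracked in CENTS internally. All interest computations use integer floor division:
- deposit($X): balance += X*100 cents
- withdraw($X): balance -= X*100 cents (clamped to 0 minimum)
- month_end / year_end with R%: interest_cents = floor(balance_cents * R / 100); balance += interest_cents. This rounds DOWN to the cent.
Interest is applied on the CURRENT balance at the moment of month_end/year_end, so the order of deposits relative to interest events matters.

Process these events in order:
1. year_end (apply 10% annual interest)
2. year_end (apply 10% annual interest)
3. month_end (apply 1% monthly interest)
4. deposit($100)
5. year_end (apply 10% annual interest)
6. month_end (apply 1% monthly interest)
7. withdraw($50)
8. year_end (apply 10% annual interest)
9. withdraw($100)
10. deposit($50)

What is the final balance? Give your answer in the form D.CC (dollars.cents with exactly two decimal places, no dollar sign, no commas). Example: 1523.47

After 1 (year_end (apply 10% annual interest)): balance=$0.00 total_interest=$0.00
After 2 (year_end (apply 10% annual interest)): balance=$0.00 total_interest=$0.00
After 3 (month_end (apply 1% monthly interest)): balance=$0.00 total_interest=$0.00
After 4 (deposit($100)): balance=$100.00 total_interest=$0.00
After 5 (year_end (apply 10% annual interest)): balance=$110.00 total_interest=$10.00
After 6 (month_end (apply 1% monthly interest)): balance=$111.10 total_interest=$11.10
After 7 (withdraw($50)): balance=$61.10 total_interest=$11.10
After 8 (year_end (apply 10% annual interest)): balance=$67.21 total_interest=$17.21
After 9 (withdraw($100)): balance=$0.00 total_interest=$17.21
After 10 (deposit($50)): balance=$50.00 total_interest=$17.21

Answer: 50.00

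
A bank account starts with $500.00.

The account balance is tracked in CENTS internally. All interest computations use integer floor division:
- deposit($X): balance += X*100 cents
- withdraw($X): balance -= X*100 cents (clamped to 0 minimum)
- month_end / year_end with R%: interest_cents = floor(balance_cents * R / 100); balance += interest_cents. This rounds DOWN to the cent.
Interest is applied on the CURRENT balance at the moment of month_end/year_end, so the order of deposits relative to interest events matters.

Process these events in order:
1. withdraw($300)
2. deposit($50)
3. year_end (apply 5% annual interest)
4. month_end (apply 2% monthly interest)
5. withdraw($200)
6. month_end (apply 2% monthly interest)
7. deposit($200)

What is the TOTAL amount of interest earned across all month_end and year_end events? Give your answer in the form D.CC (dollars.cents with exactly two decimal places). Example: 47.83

Answer: 19.10

Derivation:
After 1 (withdraw($300)): balance=$200.00 total_interest=$0.00
After 2 (deposit($50)): balance=$250.00 total_interest=$0.00
After 3 (year_end (apply 5% annual interest)): balance=$262.50 total_interest=$12.50
After 4 (month_end (apply 2% monthly interest)): balance=$267.75 total_interest=$17.75
After 5 (withdraw($200)): balance=$67.75 total_interest=$17.75
After 6 (month_end (apply 2% monthly interest)): balance=$69.10 total_interest=$19.10
After 7 (deposit($200)): balance=$269.10 total_interest=$19.10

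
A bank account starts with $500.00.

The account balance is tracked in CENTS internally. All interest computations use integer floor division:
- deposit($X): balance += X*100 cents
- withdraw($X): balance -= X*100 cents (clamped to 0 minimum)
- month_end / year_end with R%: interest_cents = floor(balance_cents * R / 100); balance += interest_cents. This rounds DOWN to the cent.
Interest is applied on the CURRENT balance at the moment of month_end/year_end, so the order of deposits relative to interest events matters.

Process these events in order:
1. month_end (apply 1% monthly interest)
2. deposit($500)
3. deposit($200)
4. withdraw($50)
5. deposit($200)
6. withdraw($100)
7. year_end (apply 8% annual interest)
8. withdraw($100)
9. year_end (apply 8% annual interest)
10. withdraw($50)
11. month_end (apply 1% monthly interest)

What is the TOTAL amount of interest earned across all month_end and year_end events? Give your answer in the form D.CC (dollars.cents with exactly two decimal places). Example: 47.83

Answer: 218.88

Derivation:
After 1 (month_end (apply 1% monthly interest)): balance=$505.00 total_interest=$5.00
After 2 (deposit($500)): balance=$1005.00 total_interest=$5.00
After 3 (deposit($200)): balance=$1205.00 total_interest=$5.00
After 4 (withdraw($50)): balance=$1155.00 total_interest=$5.00
After 5 (deposit($200)): balance=$1355.00 total_interest=$5.00
After 6 (withdraw($100)): balance=$1255.00 total_interest=$5.00
After 7 (year_end (apply 8% annual interest)): balance=$1355.40 total_interest=$105.40
After 8 (withdraw($100)): balance=$1255.40 total_interest=$105.40
After 9 (year_end (apply 8% annual interest)): balance=$1355.83 total_interest=$205.83
After 10 (withdraw($50)): balance=$1305.83 total_interest=$205.83
After 11 (month_end (apply 1% monthly interest)): balance=$1318.88 total_interest=$218.88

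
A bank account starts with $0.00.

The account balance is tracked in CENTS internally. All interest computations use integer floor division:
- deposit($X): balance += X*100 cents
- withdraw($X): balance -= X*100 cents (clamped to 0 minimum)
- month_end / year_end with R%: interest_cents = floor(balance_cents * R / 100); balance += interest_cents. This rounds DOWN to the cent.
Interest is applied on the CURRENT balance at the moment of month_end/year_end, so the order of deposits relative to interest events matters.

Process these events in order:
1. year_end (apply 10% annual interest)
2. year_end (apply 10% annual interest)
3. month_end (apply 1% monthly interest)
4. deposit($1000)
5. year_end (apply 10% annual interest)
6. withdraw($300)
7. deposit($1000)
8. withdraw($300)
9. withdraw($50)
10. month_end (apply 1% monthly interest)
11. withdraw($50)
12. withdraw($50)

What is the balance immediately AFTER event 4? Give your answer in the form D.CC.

Answer: 1000.00

Derivation:
After 1 (year_end (apply 10% annual interest)): balance=$0.00 total_interest=$0.00
After 2 (year_end (apply 10% annual interest)): balance=$0.00 total_interest=$0.00
After 3 (month_end (apply 1% monthly interest)): balance=$0.00 total_interest=$0.00
After 4 (deposit($1000)): balance=$1000.00 total_interest=$0.00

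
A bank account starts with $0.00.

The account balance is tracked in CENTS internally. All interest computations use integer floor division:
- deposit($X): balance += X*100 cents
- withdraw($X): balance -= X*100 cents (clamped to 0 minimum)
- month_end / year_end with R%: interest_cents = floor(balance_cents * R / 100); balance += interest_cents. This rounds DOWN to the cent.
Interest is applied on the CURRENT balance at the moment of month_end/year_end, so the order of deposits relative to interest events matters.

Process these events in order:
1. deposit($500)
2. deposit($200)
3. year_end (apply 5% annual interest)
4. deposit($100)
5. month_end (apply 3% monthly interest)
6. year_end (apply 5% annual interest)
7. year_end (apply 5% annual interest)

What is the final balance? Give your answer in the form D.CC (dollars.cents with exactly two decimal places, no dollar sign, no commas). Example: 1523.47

After 1 (deposit($500)): balance=$500.00 total_interest=$0.00
After 2 (deposit($200)): balance=$700.00 total_interest=$0.00
After 3 (year_end (apply 5% annual interest)): balance=$735.00 total_interest=$35.00
After 4 (deposit($100)): balance=$835.00 total_interest=$35.00
After 5 (month_end (apply 3% monthly interest)): balance=$860.05 total_interest=$60.05
After 6 (year_end (apply 5% annual interest)): balance=$903.05 total_interest=$103.05
After 7 (year_end (apply 5% annual interest)): balance=$948.20 total_interest=$148.20

Answer: 948.20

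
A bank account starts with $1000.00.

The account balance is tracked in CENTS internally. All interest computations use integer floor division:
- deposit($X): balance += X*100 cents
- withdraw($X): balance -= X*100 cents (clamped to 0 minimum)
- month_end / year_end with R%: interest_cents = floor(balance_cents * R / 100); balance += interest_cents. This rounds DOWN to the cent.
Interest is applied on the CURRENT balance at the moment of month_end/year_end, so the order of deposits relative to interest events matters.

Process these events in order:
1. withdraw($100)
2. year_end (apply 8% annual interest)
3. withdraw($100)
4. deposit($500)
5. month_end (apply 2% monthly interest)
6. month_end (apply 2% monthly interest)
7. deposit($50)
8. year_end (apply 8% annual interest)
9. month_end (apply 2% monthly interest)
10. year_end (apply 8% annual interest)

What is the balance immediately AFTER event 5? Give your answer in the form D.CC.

Answer: 1399.44

Derivation:
After 1 (withdraw($100)): balance=$900.00 total_interest=$0.00
After 2 (year_end (apply 8% annual interest)): balance=$972.00 total_interest=$72.00
After 3 (withdraw($100)): balance=$872.00 total_interest=$72.00
After 4 (deposit($500)): balance=$1372.00 total_interest=$72.00
After 5 (month_end (apply 2% monthly interest)): balance=$1399.44 total_interest=$99.44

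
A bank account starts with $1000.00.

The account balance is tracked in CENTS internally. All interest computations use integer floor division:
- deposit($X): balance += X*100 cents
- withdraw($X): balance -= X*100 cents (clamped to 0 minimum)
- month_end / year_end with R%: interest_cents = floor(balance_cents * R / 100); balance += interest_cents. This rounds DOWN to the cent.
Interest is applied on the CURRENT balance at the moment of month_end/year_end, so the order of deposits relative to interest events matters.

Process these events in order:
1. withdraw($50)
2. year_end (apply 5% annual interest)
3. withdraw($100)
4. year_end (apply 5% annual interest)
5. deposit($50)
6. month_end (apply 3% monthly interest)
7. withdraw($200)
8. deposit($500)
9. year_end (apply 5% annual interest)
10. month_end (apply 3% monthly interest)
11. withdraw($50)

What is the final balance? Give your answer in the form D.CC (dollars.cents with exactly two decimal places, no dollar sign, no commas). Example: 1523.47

After 1 (withdraw($50)): balance=$950.00 total_interest=$0.00
After 2 (year_end (apply 5% annual interest)): balance=$997.50 total_interest=$47.50
After 3 (withdraw($100)): balance=$897.50 total_interest=$47.50
After 4 (year_end (apply 5% annual interest)): balance=$942.37 total_interest=$92.37
After 5 (deposit($50)): balance=$992.37 total_interest=$92.37
After 6 (month_end (apply 3% monthly interest)): balance=$1022.14 total_interest=$122.14
After 7 (withdraw($200)): balance=$822.14 total_interest=$122.14
After 8 (deposit($500)): balance=$1322.14 total_interest=$122.14
After 9 (year_end (apply 5% annual interest)): balance=$1388.24 total_interest=$188.24
After 10 (month_end (apply 3% monthly interest)): balance=$1429.88 total_interest=$229.88
After 11 (withdraw($50)): balance=$1379.88 total_interest=$229.88

Answer: 1379.88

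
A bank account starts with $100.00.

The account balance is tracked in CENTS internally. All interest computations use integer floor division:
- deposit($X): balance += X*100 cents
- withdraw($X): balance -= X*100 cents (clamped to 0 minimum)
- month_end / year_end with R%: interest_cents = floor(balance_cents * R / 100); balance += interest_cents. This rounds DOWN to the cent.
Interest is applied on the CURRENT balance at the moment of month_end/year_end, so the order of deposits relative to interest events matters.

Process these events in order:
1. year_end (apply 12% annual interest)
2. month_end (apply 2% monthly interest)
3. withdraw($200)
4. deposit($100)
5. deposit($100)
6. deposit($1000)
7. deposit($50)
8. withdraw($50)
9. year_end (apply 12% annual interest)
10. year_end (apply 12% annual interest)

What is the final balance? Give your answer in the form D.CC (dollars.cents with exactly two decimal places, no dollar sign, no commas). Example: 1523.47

After 1 (year_end (apply 12% annual interest)): balance=$112.00 total_interest=$12.00
After 2 (month_end (apply 2% monthly interest)): balance=$114.24 total_interest=$14.24
After 3 (withdraw($200)): balance=$0.00 total_interest=$14.24
After 4 (deposit($100)): balance=$100.00 total_interest=$14.24
After 5 (deposit($100)): balance=$200.00 total_interest=$14.24
After 6 (deposit($1000)): balance=$1200.00 total_interest=$14.24
After 7 (deposit($50)): balance=$1250.00 total_interest=$14.24
After 8 (withdraw($50)): balance=$1200.00 total_interest=$14.24
After 9 (year_end (apply 12% annual interest)): balance=$1344.00 total_interest=$158.24
After 10 (year_end (apply 12% annual interest)): balance=$1505.28 total_interest=$319.52

Answer: 1505.28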